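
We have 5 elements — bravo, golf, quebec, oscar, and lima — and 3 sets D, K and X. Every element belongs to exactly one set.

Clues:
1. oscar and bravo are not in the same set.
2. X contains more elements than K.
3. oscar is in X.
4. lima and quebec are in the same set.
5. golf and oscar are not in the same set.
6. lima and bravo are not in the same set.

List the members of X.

From (3): oscar ∈ X.
(1): bravo ∉ X.
(5): golf ∉ X.
Suppose quebec ∉ X: no assignment then satisfies all the clues, so quebec ∈ X.

X = {lima, oscar, quebec}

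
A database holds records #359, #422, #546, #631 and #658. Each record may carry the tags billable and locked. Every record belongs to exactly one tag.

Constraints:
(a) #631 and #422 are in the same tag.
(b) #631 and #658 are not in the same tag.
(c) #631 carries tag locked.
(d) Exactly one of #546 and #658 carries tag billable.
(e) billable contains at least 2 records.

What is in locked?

locked = {#422, #546, #631}

From (c): #631 ∈ locked.
(a): #422 matches #631: #422 ∉ billable.
(a): #422 matches #631: #422 ∈ locked.
(b): #658 ∉ locked.
Only one tag left: #658 ∈ billable.
(d) (exactly one): #546 ∉ billable.
(e): only 2 candidates remain for billable, so all are in.
Only one tag left: #546 ∈ locked.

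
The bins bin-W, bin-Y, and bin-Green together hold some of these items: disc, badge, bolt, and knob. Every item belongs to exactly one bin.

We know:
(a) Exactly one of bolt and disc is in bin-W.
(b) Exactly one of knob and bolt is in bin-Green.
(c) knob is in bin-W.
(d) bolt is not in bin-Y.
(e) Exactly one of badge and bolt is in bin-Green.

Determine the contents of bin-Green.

From (c): knob ∈ bin-W.
From (d): bolt ∉ bin-Y.
(b) (exactly one): bolt ∈ bin-Green.
(e) (exactly one): badge ∉ bin-Green.
(a) (exactly one): disc ∈ bin-W.

bin-Green = {bolt}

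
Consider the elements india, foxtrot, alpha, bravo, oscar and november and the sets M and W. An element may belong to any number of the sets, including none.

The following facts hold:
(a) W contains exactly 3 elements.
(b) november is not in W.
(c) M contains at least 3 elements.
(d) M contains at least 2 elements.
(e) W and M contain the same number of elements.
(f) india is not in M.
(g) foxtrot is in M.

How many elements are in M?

3

From (b): november ∉ W.
From (f): india ∉ M.
From (g): foxtrot ∈ M.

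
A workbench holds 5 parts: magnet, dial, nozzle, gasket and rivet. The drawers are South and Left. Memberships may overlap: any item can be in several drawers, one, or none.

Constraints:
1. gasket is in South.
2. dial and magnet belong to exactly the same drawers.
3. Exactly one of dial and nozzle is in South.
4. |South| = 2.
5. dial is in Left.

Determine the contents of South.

South = {gasket, nozzle}

From (1): gasket ∈ South.
From (5): dial ∈ Left.
(2): magnet matches dial: magnet ∈ Left.
Suppose magnet ∈ South: no assignment then satisfies all the clues, so magnet ∉ South.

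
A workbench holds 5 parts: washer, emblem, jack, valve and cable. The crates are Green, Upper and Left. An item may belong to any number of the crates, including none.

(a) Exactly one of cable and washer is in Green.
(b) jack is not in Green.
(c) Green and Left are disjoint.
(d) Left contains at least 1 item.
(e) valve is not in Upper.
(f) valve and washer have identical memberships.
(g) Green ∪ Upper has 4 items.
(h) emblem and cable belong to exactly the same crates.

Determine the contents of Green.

Green = {valve, washer}

From (b): jack ∉ Green.
From (e): valve ∉ Upper.
(f): washer matches valve: washer ∉ Upper.
Suppose washer ∉ Green: no assignment then satisfies all the clues, so washer ∈ Green.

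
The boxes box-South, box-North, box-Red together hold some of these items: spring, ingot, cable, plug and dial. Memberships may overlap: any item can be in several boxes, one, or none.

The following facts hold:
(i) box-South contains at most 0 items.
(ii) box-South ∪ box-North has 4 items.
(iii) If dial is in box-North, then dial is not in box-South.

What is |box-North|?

4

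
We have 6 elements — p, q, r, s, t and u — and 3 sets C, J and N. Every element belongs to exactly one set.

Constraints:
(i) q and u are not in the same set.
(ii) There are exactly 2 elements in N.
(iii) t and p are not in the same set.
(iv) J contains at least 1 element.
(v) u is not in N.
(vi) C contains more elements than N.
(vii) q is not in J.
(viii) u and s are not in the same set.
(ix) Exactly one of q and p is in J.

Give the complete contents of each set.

C = {r, t, u}; J = {p}; N = {q, s}

From (v): u ∉ N.
From (vii): q ∉ J.
(ix) (exactly one): p ∈ J.
(iii): t ∉ J.
Suppose q ∈ C: no assignment then satisfies all the clues, so q ∉ C.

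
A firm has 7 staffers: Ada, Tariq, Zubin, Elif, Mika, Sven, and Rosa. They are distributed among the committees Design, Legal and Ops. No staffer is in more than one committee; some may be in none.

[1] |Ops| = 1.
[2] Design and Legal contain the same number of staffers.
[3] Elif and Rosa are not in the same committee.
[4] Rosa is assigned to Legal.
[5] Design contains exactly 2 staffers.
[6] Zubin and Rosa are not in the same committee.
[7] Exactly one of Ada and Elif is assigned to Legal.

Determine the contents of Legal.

Legal = {Ada, Rosa}

From (4): Rosa ∈ Legal.
(3): Elif ∉ Legal.
(6): Zubin ∉ Legal.
(7) (exactly one): Ada ∈ Legal.
Suppose Tariq ∈ Legal: no assignment then satisfies all the clues, so Tariq ∉ Legal.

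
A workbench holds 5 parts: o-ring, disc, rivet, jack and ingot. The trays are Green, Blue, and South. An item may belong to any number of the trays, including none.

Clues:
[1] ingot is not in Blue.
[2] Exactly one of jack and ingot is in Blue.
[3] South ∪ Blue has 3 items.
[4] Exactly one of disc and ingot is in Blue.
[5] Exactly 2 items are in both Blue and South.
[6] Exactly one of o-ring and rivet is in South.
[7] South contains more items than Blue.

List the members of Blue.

Blue = {disc, jack}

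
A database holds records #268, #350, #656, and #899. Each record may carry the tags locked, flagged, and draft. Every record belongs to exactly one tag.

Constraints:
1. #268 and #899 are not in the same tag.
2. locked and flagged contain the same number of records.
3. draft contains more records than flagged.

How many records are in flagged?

1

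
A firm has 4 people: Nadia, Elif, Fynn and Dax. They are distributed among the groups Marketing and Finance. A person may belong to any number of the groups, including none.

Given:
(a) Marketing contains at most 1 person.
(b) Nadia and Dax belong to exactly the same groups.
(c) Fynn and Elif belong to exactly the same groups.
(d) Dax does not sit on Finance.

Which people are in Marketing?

From (d): Dax ∉ Finance.
(b): Nadia matches Dax: Nadia ∉ Finance.
Suppose Nadia ∈ Marketing: no assignment then satisfies all the clues, so Nadia ∉ Marketing.

Marketing = {}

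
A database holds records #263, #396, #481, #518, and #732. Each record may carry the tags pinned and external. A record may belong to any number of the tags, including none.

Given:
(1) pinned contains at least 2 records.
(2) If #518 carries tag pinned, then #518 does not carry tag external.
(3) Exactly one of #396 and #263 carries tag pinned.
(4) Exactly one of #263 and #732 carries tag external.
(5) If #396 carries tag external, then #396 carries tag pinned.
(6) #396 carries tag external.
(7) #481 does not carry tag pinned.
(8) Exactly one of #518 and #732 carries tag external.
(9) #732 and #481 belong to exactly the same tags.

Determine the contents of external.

From (6): #396 ∈ external.
From (7): #481 ∉ pinned.
(5): #396 ∈ pinned.
(9): #732 matches #481: #732 ∉ pinned.
(3) (exactly one): #263 ∉ pinned.
(1): only 2 candidates remain for pinned, so all are in.
(2): #518 ∉ external.
(8) (exactly one): #732 ∈ external.
(9): #481 matches #732: #481 ∈ external.
(4) (exactly one): #263 ∉ external.

external = {#396, #481, #732}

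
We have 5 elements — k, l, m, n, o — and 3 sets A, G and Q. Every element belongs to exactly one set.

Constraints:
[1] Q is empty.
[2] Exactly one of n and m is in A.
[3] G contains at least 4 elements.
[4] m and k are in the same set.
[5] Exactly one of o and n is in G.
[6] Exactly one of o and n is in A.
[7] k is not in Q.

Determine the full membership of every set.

A = {n}; G = {k, l, m, o}; Q = {}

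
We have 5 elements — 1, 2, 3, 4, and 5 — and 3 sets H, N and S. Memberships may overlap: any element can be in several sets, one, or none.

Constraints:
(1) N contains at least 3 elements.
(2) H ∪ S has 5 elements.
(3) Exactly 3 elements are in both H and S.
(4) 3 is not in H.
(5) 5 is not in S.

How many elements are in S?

4

From (4): 3 ∉ H.
From (5): 5 ∉ S.
Suppose 1 ∉ H: no assignment then satisfies all the clues, so 1 ∈ H.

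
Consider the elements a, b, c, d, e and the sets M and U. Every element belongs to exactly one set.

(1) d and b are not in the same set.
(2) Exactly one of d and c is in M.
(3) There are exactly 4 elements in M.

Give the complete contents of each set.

M = {a, b, c, e}; U = {d}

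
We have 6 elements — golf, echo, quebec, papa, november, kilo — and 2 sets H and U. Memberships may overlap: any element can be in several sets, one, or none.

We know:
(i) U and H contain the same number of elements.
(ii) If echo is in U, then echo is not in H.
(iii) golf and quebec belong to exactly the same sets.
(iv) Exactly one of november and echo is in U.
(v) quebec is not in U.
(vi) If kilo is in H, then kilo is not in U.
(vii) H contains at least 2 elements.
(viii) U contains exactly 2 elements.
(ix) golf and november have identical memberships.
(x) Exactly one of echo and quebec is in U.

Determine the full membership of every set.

From (v): quebec ∉ U.
(iii): golf matches quebec: golf ∉ U.
(ix): november matches golf: november ∉ U.
(x) (exactly one): echo ∈ U.
(ii): echo ∉ H.
Suppose golf ∈ H: no assignment then satisfies all the clues, so golf ∉ H.

H = {kilo, papa}; U = {echo, papa}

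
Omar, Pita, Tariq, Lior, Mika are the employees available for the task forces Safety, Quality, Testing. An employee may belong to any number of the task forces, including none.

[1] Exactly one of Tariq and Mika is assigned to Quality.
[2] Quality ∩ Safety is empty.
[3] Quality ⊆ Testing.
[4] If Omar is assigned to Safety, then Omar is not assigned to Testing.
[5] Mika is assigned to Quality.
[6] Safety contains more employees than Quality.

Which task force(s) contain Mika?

From (5): Mika ∈ Quality.
(1) (exactly one): Tariq ∉ Quality.
(2) (disjoint): Mika ∉ Safety.
(3) with Mika ∈ Quality: Mika ∈ Testing.

Mika: Quality, Testing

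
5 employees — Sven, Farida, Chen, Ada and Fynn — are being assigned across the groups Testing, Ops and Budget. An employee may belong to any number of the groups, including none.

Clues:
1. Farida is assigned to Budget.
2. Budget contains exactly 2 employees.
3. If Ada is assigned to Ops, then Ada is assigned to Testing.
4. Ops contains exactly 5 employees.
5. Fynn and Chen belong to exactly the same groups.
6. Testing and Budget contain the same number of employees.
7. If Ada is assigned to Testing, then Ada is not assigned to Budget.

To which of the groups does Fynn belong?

Fynn: Ops

From (1): Farida ∈ Budget.
(4): only 5 candidates remain for Ops, so all are in.
(3): Ada ∈ Testing.
(7): Ada ∉ Budget.
Suppose Fynn ∈ Testing: no assignment then satisfies all the clues, so Fynn ∉ Testing.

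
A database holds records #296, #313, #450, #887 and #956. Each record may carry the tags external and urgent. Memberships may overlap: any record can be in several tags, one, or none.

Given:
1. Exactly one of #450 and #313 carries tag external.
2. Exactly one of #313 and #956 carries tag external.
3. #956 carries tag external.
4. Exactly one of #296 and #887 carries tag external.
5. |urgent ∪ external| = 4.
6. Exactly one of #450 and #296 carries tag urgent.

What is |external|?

3

From (3): #956 ∈ external.
(2) (exactly one): #313 ∉ external.
(1) (exactly one): #450 ∈ external.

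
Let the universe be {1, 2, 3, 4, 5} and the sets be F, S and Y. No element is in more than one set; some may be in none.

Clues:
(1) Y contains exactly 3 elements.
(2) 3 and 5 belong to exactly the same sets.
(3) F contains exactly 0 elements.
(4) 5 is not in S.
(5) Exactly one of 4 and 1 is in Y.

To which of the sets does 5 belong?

5: Y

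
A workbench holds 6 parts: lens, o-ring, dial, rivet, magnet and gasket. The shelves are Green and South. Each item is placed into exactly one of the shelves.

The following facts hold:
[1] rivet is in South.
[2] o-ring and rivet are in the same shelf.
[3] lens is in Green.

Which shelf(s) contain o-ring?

From (1): rivet ∈ South.
From (3): lens ∈ Green.
(2): o-ring matches rivet: o-ring ∉ Green.
(2): o-ring matches rivet: o-ring ∈ South.

o-ring: South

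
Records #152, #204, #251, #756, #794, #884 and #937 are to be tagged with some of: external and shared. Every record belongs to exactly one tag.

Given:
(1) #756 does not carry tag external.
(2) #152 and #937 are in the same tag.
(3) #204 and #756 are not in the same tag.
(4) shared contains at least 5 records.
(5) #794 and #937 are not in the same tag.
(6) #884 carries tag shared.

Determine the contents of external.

external = {#204, #794}

From (1): #756 ∉ external.
From (6): #884 ∈ shared.
Only one tag left: #756 ∈ shared.
(3): #204 ∉ shared.
Only one tag left: #204 ∈ external.
Suppose #152 ∈ external: no assignment then satisfies all the clues, so #152 ∉ external.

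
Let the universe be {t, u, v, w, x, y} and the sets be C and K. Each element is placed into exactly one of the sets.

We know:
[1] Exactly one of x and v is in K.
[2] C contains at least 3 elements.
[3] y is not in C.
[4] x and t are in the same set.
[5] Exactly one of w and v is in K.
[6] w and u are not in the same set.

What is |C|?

3

From (3): y ∉ C.
Only one set left: y ∈ K.
Suppose t ∉ C: no assignment then satisfies all the clues, so t ∈ C.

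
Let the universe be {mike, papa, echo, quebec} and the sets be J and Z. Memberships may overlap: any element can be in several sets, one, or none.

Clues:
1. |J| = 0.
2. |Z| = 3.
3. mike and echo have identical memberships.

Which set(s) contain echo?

(1): J already has 0, so the rest are out.
Suppose echo ∉ Z: no assignment then satisfies all the clues, so echo ∈ Z.

echo: Z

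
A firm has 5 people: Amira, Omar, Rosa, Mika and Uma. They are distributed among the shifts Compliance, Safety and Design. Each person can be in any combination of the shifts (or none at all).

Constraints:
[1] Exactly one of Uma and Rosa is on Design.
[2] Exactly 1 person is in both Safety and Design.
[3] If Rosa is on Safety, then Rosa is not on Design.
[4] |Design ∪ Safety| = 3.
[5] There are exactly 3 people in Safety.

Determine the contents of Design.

Design = {Uma}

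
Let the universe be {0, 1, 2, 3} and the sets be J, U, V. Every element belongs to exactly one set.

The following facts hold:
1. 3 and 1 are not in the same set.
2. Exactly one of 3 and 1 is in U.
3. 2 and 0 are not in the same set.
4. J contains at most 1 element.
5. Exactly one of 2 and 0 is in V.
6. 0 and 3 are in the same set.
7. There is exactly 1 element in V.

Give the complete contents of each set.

J = {1}; U = {0, 3}; V = {2}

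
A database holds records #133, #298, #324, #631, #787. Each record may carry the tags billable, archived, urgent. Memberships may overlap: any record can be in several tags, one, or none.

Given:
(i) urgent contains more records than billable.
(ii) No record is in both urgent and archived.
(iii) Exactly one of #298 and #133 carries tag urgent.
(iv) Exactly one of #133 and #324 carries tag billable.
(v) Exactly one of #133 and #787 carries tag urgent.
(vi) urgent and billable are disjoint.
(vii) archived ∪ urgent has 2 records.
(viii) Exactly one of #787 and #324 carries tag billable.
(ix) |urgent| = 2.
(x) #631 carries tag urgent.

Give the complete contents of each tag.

billable = {#324}; archived = {}; urgent = {#133, #631}

From (x): #631 ∈ urgent.
(ii) (disjoint): #631 ∉ archived.
(vi) (disjoint): #631 ∉ billable.
Suppose #133 ∈ billable: no assignment then satisfies all the clues, so #133 ∉ billable.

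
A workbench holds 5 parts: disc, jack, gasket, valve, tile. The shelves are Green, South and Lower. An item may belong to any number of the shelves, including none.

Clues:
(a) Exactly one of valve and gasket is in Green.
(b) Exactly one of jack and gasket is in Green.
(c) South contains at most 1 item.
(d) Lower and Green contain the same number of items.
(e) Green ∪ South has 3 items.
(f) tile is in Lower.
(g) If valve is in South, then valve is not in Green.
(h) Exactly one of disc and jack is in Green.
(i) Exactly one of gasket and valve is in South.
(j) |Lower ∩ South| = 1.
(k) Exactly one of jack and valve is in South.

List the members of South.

From (f): tile ∈ Lower.
Suppose disc ∈ South: no assignment then satisfies all the clues, so disc ∉ South.

South = {valve}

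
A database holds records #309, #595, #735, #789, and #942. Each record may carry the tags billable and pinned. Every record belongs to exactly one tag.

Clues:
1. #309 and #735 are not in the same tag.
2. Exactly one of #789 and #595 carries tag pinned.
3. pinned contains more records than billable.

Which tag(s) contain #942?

#942: pinned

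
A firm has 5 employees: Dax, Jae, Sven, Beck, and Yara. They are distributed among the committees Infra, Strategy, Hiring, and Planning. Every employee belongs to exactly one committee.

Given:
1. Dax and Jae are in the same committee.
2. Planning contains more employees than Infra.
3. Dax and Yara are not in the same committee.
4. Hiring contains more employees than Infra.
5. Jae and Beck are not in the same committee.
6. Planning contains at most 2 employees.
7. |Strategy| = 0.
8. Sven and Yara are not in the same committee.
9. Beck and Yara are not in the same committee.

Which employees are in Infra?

Infra = {Yara}

(7): Strategy already has 0, so the rest are out.
Suppose Dax ∈ Infra: no assignment then satisfies all the clues, so Dax ∉ Infra.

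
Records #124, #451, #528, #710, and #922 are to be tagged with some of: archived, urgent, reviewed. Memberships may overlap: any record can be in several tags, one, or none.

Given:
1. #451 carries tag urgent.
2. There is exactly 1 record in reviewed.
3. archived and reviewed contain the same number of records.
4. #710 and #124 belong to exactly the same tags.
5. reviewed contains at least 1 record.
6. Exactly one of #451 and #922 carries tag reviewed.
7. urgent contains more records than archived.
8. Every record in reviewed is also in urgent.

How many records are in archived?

1

From (1): #451 ∈ urgent.
Suppose #124 ∈ archived: no assignment then satisfies all the clues, so #124 ∉ archived.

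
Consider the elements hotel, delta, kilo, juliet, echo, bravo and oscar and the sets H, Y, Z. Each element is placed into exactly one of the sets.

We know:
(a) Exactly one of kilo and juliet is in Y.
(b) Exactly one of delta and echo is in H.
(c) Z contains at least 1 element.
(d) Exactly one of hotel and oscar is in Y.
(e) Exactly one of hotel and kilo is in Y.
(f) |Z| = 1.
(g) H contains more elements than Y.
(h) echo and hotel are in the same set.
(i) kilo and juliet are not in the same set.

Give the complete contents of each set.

H = {bravo, echo, hotel, juliet}; Y = {kilo, oscar}; Z = {delta}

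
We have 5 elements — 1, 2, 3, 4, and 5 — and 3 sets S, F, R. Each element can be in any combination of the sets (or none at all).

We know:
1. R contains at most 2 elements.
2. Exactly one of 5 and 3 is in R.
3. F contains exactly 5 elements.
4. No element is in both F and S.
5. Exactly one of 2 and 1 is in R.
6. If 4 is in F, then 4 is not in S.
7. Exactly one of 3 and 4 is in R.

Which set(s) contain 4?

(3): only 5 candidates remain for F, so all are in.
(4) (disjoint): 1 ∉ S.
(4) (disjoint): 2 ∉ S.
(4) (disjoint): 3 ∉ S.
(4) (disjoint): 4 ∉ S.
(4) (disjoint): 5 ∉ S.
Suppose 4 ∈ R: no assignment then satisfies all the clues, so 4 ∉ R.

4: F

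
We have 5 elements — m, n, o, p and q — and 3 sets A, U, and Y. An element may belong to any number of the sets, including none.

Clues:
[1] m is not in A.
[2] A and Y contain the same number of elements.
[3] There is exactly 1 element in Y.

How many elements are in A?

1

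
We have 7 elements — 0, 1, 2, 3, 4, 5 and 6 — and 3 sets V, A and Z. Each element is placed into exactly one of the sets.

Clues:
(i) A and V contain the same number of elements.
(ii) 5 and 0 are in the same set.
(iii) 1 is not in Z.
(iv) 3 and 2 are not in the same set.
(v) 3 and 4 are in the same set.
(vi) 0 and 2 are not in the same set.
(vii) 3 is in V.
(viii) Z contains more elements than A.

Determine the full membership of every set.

V = {3, 4}; A = {1, 2}; Z = {0, 5, 6}

From (iii): 1 ∉ Z.
From (vii): 3 ∈ V.
(iv): 2 ∉ V.
(v): 4 matches 3: 4 ∈ V.
Suppose 0 ∈ V: no assignment then satisfies all the clues, so 0 ∉ V.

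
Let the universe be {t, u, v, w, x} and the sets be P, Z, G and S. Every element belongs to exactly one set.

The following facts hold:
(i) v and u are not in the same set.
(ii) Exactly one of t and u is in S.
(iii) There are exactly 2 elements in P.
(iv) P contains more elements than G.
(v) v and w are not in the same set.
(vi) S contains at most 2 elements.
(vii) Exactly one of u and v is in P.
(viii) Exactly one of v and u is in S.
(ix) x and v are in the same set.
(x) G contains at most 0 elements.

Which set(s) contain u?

u: S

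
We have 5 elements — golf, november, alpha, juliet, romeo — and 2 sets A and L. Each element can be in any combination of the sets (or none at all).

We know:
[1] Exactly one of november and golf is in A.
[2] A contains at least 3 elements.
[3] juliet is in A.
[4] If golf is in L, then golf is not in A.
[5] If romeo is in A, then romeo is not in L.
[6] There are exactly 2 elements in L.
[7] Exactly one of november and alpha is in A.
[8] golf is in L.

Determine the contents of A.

A = {juliet, november, romeo}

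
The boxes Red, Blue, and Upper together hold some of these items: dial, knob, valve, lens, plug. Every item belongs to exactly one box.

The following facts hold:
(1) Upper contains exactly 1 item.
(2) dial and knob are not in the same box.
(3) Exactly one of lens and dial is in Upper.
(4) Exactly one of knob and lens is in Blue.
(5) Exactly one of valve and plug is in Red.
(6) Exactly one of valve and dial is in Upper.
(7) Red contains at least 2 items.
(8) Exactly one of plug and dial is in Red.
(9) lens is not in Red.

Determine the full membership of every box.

Red = {knob, plug}; Blue = {lens, valve}; Upper = {dial}

From (9): lens ∉ Red.
Suppose dial ∈ Red: no assignment then satisfies all the clues, so dial ∉ Red.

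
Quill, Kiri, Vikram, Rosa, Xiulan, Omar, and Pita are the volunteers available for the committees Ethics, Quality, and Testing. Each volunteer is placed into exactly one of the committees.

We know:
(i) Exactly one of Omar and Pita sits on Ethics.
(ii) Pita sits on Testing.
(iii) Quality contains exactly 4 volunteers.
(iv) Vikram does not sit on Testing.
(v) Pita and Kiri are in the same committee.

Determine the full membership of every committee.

From (ii): Pita ∈ Testing.
From (iv): Vikram ∉ Testing.
(i) (exactly one): Omar ∈ Ethics.
(v): Kiri matches Pita: Kiri ∉ Ethics.
(v): Kiri matches Pita: Kiri ∉ Quality.
(v): Kiri matches Pita: Kiri ∈ Testing.
(iii): only 4 candidates remain for Quality, so all are in.

Ethics = {Omar}; Quality = {Quill, Rosa, Vikram, Xiulan}; Testing = {Kiri, Pita}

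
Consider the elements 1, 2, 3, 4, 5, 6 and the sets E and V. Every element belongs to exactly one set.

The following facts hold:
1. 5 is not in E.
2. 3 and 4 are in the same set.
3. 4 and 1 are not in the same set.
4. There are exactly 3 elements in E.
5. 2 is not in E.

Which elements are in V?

V = {1, 2, 5}

From (1): 5 ∉ E.
From (5): 2 ∉ E.
Only one set left: 2 ∈ V.
Only one set left: 5 ∈ V.
Suppose 1 ∉ V: no assignment then satisfies all the clues, so 1 ∈ V.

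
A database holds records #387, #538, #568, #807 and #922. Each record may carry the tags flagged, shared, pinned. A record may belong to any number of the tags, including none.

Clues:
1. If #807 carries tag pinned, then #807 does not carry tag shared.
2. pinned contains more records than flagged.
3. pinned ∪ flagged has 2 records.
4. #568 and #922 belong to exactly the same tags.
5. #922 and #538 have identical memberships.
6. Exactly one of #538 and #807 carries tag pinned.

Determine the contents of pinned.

pinned = {#387, #807}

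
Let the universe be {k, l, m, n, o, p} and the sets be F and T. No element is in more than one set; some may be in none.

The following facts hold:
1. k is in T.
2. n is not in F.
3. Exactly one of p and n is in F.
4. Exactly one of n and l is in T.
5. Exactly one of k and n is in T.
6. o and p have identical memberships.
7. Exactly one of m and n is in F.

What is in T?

T = {k, l}

From (1): k ∈ T.
From (2): n ∉ F.
(3) (exactly one): p ∈ F.
(5) (exactly one): n ∉ T.
(6): o matches p: o ∈ F.
(7) (exactly one): m ∈ F.
(4) (exactly one): l ∈ T.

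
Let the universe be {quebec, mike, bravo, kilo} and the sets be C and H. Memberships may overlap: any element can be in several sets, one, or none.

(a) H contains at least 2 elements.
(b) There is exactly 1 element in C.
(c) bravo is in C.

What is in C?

C = {bravo}

From (c): bravo ∈ C.
(b): C already has 1, so the rest are out.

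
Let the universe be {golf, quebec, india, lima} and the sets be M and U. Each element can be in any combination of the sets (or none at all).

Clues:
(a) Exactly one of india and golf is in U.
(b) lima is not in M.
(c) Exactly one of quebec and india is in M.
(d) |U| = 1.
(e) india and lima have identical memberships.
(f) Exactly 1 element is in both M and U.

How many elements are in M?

From (b): lima ∉ M.
(e): india matches lima: india ∉ M.
(c) (exactly one): quebec ∈ M.
Suppose golf ∉ M: no assignment then satisfies all the clues, so golf ∈ M.

2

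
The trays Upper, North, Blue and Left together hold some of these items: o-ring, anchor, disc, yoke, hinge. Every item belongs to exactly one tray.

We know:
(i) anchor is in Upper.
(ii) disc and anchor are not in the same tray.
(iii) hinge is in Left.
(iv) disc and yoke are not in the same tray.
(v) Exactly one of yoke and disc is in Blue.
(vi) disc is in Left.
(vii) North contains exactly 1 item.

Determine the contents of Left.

Left = {disc, hinge}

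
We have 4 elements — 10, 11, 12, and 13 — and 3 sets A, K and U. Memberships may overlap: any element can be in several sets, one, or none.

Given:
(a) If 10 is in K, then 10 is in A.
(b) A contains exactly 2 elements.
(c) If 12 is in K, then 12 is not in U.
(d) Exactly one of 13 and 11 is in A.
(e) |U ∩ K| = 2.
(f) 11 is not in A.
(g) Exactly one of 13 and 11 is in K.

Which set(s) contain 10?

10: A, K, U

From (f): 11 ∉ A.
(d) (exactly one): 13 ∈ A.
Suppose 10 ∉ A: no assignment then satisfies all the clues, so 10 ∈ A.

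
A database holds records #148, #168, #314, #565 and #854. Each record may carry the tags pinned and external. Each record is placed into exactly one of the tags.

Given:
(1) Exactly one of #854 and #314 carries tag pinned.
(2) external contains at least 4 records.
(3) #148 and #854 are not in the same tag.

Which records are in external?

external = {#148, #168, #314, #565}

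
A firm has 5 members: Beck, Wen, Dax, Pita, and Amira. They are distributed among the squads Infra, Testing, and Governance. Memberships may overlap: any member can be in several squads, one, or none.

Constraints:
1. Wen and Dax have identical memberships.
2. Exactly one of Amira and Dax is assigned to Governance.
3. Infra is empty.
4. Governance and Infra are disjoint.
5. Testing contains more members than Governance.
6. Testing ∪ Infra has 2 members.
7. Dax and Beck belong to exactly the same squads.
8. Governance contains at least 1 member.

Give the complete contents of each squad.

Infra = {}; Testing = {Amira, Pita}; Governance = {Amira}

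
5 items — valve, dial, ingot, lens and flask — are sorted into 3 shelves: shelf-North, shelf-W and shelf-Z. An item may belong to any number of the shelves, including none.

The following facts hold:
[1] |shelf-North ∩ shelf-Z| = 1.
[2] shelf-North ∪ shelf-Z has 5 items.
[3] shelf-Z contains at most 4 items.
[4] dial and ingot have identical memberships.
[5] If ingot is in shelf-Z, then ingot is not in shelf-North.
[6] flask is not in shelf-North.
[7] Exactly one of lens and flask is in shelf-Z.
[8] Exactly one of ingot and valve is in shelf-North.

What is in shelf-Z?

shelf-Z = {dial, flask, ingot, valve}

From (6): flask ∉ shelf-North.
Suppose valve ∉ shelf-Z: no assignment then satisfies all the clues, so valve ∈ shelf-Z.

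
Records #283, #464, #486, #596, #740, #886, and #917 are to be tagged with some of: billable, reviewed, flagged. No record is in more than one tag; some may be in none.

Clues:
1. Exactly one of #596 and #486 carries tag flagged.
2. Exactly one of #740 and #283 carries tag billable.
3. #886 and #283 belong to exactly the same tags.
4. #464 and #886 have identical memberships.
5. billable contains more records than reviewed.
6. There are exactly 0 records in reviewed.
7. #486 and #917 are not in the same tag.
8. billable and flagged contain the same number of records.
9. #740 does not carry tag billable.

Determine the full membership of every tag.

billable = {#283, #464, #886}; reviewed = {}; flagged = {#596, #740, #917}

From (9): #740 ∉ billable.
(2) (exactly one): #283 ∈ billable.
(3): #886 matches #283: #886 ∈ billable.
(4): #464 matches #886: #464 ∈ billable.
(6): reviewed already has 0, so the rest are out.
Suppose #486 ∈ billable: no assignment then satisfies all the clues, so #486 ∉ billable.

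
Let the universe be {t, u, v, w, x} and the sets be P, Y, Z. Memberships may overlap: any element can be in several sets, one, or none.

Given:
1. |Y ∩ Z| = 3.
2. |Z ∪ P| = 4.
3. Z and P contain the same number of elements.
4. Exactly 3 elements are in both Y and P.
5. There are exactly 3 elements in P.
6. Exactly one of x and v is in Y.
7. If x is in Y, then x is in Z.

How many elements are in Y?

4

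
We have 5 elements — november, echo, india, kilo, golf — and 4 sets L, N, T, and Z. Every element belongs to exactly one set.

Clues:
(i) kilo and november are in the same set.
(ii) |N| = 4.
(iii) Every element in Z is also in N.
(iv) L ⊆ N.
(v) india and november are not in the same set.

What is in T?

T = {india}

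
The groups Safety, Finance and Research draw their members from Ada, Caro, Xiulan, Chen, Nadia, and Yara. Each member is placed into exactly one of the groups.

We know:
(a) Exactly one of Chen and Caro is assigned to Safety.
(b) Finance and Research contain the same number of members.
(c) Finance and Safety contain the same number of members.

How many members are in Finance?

2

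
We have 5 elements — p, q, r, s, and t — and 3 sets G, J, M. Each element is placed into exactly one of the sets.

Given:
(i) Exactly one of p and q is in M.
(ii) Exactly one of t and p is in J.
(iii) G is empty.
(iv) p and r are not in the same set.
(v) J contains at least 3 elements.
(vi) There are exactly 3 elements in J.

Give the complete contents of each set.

G = {}; J = {q, r, t}; M = {p, s}

(iii): G already has 0, so the rest are out.
Suppose p ∈ J: no assignment then satisfies all the clues, so p ∉ J.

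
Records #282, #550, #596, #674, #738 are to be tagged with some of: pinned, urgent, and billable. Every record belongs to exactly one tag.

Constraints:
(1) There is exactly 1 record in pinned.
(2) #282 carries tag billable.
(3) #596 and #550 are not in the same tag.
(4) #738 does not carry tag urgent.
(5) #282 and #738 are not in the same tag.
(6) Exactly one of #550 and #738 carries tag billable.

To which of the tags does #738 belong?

From (2): #282 ∈ billable.
From (4): #738 ∉ urgent.
(5): #738 ∉ billable.
(6) (exactly one): #550 ∈ billable.
Only one tag left: #738 ∈ pinned.
(1): pinned already has 1, so the rest are out.
(3): #596 ∉ billable.
Only one tag left: #596 ∈ urgent.

#738: pinned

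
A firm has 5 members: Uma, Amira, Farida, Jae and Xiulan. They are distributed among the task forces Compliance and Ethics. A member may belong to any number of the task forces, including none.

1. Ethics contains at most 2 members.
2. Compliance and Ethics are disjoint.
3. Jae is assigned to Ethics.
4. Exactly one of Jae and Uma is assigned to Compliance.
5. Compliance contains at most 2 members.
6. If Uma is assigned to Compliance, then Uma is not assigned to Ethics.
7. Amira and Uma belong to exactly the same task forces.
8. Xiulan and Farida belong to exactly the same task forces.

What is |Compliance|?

From (3): Jae ∈ Ethics.
(2) (disjoint): Jae ∉ Compliance.
(4) (exactly one): Uma ∈ Compliance.
(6): Uma ∉ Ethics.
(7): Amira matches Uma: Amira ∈ Compliance.
(7): Amira matches Uma: Amira ∉ Ethics.
(5): Compliance already has 2, so the rest are out.

2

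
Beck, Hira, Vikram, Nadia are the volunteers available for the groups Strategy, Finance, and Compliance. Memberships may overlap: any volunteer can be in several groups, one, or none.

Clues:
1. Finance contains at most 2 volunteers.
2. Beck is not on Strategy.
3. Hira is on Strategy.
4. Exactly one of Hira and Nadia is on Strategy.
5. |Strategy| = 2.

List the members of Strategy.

From (2): Beck ∉ Strategy.
From (3): Hira ∈ Strategy.
(4) (exactly one): Nadia ∉ Strategy.
(5): only 2 candidates remain for Strategy, so all are in.

Strategy = {Hira, Vikram}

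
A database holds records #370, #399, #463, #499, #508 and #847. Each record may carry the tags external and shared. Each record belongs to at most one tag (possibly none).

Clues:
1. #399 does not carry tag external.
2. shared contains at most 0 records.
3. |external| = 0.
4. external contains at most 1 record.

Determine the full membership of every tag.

From (1): #399 ∉ external.
(2): shared already has 0, so the rest are out.
(3): external already has 0, so the rest are out.

external = {}; shared = {}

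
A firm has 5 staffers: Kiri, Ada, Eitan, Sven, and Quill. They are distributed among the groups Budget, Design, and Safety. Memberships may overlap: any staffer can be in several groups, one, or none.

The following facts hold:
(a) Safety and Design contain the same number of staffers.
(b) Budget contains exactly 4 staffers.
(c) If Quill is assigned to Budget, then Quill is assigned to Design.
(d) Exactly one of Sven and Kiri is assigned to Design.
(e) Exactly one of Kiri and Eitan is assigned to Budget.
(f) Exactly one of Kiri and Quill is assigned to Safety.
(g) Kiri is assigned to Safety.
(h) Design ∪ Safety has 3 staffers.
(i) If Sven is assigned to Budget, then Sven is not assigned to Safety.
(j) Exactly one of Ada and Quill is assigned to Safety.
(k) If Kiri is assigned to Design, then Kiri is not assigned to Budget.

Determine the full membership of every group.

From (g): Kiri ∈ Safety.
(f) (exactly one): Quill ∉ Safety.
(j) (exactly one): Ada ∈ Safety.
Suppose Kiri ∈ Budget: no assignment then satisfies all the clues, so Kiri ∉ Budget.

Budget = {Ada, Eitan, Quill, Sven}; Design = {Kiri, Quill}; Safety = {Ada, Kiri}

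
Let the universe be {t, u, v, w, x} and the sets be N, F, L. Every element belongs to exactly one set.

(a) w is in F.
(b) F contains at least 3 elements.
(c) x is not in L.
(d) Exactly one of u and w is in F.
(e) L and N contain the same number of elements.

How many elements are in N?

1

From (a): w ∈ F.
From (c): x ∉ L.
(d) (exactly one): u ∉ F.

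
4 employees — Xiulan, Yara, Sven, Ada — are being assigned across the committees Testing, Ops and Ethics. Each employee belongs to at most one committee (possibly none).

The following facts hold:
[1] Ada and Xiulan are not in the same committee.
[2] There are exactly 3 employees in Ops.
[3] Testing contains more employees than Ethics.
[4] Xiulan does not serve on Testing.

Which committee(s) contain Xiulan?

Xiulan: Ops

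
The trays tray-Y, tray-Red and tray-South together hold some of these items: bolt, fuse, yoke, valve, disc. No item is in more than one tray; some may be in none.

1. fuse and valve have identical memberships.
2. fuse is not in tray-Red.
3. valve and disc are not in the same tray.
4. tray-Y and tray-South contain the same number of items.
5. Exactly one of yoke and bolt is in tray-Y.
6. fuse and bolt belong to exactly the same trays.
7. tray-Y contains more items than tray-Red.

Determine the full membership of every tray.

tray-Y = {yoke}; tray-Red = {}; tray-South = {disc}

From (2): fuse ∉ tray-Red.
(1): valve matches fuse: valve ∉ tray-Red.
(6): bolt matches fuse: bolt ∉ tray-Red.
Suppose bolt ∈ tray-Y: no assignment then satisfies all the clues, so bolt ∉ tray-Y.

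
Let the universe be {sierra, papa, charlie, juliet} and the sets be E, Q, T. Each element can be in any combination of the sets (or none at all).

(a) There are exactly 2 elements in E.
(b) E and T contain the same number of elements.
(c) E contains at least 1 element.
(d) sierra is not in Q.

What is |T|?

2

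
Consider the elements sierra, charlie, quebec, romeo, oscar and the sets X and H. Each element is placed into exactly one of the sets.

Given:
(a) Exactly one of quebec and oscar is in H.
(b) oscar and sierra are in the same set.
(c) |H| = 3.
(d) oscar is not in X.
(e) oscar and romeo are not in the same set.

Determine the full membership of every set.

From (d): oscar ∉ X.
(b): sierra matches oscar: sierra ∉ X.
Only one set left: sierra ∈ H.
Only one set left: oscar ∈ H.
(a) (exactly one): quebec ∉ H.
(e): romeo ∉ H.
Only one set left: quebec ∈ X.
Only one set left: romeo ∈ X.
(c): only 3 candidates remain for H, so all are in.

X = {quebec, romeo}; H = {charlie, oscar, sierra}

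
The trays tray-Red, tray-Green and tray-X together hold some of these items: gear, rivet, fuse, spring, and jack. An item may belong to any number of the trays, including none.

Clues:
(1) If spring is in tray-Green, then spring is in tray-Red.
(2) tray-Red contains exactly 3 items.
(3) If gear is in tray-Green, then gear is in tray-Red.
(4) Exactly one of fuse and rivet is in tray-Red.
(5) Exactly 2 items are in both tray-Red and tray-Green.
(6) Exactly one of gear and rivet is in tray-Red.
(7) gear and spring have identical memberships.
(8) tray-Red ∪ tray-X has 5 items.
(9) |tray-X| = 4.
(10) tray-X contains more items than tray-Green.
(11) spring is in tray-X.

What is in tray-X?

tray-X = {gear, jack, rivet, spring}

From (11): spring ∈ tray-X.
(7): gear matches spring: gear ∈ tray-X.
Suppose rivet ∉ tray-X: no assignment then satisfies all the clues, so rivet ∈ tray-X.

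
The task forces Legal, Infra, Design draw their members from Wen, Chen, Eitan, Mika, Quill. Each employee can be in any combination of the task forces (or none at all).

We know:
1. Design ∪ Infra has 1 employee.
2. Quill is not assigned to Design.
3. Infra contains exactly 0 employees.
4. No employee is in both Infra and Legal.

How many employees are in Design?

1

From (2): Quill ∉ Design.
(3): Infra already has 0, so the rest are out.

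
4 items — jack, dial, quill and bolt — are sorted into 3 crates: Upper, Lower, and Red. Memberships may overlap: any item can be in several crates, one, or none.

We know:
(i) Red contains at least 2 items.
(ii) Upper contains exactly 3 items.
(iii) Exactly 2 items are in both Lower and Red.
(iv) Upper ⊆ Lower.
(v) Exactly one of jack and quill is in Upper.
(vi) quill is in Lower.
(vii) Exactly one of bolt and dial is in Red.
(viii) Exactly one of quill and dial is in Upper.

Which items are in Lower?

Lower = {bolt, dial, jack, quill}

From (vi): quill ∈ Lower.
Suppose jack ∉ Lower: no assignment then satisfies all the clues, so jack ∈ Lower.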